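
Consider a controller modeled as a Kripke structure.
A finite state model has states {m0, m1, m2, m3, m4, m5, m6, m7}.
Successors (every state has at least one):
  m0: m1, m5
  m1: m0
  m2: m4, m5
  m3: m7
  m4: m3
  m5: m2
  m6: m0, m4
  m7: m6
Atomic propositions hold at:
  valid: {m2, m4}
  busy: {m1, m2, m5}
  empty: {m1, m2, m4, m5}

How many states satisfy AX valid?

Sat(AX valid) = {s : every successor in {m2, m4}} = {m5}
|Sat(AX valid)| = |{m5}| = 1.

1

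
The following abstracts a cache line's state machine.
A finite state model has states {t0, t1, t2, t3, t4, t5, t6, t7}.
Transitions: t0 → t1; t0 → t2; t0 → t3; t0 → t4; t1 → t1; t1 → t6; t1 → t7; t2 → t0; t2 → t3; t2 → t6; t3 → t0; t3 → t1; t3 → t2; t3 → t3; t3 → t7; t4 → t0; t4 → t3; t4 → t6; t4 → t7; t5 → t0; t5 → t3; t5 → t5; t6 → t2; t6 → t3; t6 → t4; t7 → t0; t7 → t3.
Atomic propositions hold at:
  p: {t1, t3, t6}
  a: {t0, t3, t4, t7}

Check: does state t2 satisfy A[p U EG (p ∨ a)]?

Sat(p ∨ a) = {t0, t1, t3, t4, t6, t7}
EG (p ∨ a): greatest fixpoint, start Z0 = {t0, t1, t3, t4, t6, t7}, keep only states in Sat with some successor in Z. Already a fixed point.
Sat(EG (p ∨ a)) = {t0, t1, t3, t4, t6, t7}
A[p U EG (p ∨ a)]: least fixpoint, start Z0 = Sat(EG (p ∨ a)) = {t0, t1, t3, t4, t6, t7}, add states in Sat(p) with every successor in Z. Already a fixed point.
Sat(A[p U EG (p ∨ a)]) = {t0, t1, t3, t4, t6, t7}
t2 ∉ Sat(A[p U EG (p ∨ a)]) = {t0, t1, t3, t4, t6, t7}, so the formula does not hold at t2.

No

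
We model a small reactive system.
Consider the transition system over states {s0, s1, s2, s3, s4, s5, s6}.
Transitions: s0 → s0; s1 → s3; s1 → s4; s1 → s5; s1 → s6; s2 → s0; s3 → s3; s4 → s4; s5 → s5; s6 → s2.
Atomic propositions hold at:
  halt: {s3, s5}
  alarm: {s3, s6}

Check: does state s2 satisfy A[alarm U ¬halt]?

Sat(¬halt) = {s0, s1, s2, s4, s6}
A[alarm U ¬halt]: least fixpoint, start Z0 = Sat(¬halt) = {s0, s1, s2, s4, s6}, add states in Sat(alarm) with every successor in Z. Already a fixed point.
Sat(A[alarm U ¬halt]) = {s0, s1, s2, s4, s6}
s2 ∈ Sat(A[alarm U ¬halt]) = {s0, s1, s2, s4, s6}, so the formula holds at s2.

Yes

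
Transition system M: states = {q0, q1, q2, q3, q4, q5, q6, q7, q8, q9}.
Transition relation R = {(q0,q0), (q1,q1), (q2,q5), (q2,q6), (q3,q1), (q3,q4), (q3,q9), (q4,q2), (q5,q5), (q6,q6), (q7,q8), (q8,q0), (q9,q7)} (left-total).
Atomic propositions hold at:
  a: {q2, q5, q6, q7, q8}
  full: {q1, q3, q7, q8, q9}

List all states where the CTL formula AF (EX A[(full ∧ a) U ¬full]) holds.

Sat(full ∧ a) = {q7, q8}
Sat(¬full) = {q0, q2, q4, q5, q6}
A[(full ∧ a) U ¬full]: least fixpoint, start Z0 = Sat(¬full) = {q0, q2, q4, q5, q6}, add states in Sat(full ∧ a) with every successor in Z. Z1 = {q0, q2, q4, q5, q6, q8}; Z2 = {q0, q2, q4, q5, q6, q7, q8}; fixed.
Sat(A[(full ∧ a) U ¬full]) = {q0, q2, q4, q5, q6, q7, q8}
Sat(EX A[(full ∧ a) U ¬full]) = {s : some successor in {q0, q2, q4, q5, q6, q7, q8}} = {q0, q2, q3, q4, q5, q6, q7, q8, q9}
AF (EX A[(full ∧ a) U ¬full]): least fixpoint, start Z0 = {q0, q2, q3, q4, q5, q6, q7, q8, q9}, add states with every successor in Z. Already a fixed point.
Sat(AF (EX A[(full ∧ a) U ¬full])) = {q0, q2, q3, q4, q5, q6, q7, q8, q9}

{q0, q2, q3, q4, q5, q6, q7, q8, q9}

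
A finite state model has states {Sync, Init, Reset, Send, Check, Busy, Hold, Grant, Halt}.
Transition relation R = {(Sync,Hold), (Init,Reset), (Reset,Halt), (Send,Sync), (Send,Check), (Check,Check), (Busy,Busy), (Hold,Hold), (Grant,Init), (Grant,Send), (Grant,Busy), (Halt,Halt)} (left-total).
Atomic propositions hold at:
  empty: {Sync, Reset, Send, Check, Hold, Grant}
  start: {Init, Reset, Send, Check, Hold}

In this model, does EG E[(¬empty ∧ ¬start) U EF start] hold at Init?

No

Sat(¬empty) = {Init, Busy, Halt}
Sat(¬start) = {Sync, Busy, Grant, Halt}
Sat(¬empty ∧ ¬start) = {Busy, Halt}
EF start: least fixpoint, start Z0 = {Init, Reset, Send, Check, Hold}, add states with some successor in Z. Z1 = {Sync, Init, Reset, Send, Check, Hold, Grant}; fixed.
Sat(EF start) = {Sync, Init, Reset, Send, Check, Hold, Grant}
E[(¬empty ∧ ¬start) U EF start]: least fixpoint, start Z0 = Sat(EF start) = {Sync, Init, Reset, Send, Check, Hold, Grant}, add states in Sat(¬empty ∧ ¬start) with some successor in Z. Already a fixed point.
Sat(E[(¬empty ∧ ¬start) U EF start]) = {Sync, Init, Reset, Send, Check, Hold, Grant}
EG E[(¬empty ∧ ¬start) U EF start]: greatest fixpoint, start Z0 = {Sync, Init, Reset, Send, Check, Hold, Grant}, keep only states in Sat with some successor in Z. Z1 = {Sync, Init, Send, Check, Hold, Grant}; Z2 = {Sync, Send, Check, Hold, Grant}; fixed.
Sat(EG E[(¬empty ∧ ¬start) U EF start]) = {Sync, Send, Check, Hold, Grant}
Init ∉ Sat(EG E[(¬empty ∧ ¬start) U EF start]) = {Sync, Send, Check, Hold, Grant}, so the formula does not hold at Init.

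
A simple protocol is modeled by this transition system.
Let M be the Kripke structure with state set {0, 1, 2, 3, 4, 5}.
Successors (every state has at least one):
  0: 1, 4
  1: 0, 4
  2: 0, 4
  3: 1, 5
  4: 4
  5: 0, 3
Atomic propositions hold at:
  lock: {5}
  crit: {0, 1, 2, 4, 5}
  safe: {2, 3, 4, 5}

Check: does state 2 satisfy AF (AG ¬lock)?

Yes

Sat(¬lock) = {0, 1, 2, 3, 4}
AG ¬lock: greatest fixpoint, start Z0 = {0, 1, 2, 3, 4}, keep only states in Sat with every successor in Z. Z1 = {0, 1, 2, 4}; fixed.
Sat(AG ¬lock) = {0, 1, 2, 4}
AF (AG ¬lock): least fixpoint, start Z0 = {0, 1, 2, 4}, add states with every successor in Z. Already a fixed point.
Sat(AF (AG ¬lock)) = {0, 1, 2, 4}
2 ∈ Sat(AF (AG ¬lock)) = {0, 1, 2, 4}, so the formula holds at 2.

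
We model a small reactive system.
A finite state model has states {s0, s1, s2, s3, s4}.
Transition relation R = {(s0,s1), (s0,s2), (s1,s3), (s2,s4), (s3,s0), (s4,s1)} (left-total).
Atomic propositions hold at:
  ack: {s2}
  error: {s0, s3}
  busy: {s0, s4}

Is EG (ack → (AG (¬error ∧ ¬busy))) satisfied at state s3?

Sat(¬error) = {s1, s2, s4}
Sat(¬busy) = {s1, s2, s3}
Sat(¬error ∧ ¬busy) = {s1, s2}
AG (¬error ∧ ¬busy): greatest fixpoint, start Z0 = {s1, s2}, keep only states in Sat with every successor in Z. Z1 = ∅; fixed.
Sat(AG (¬error ∧ ¬busy)) = ∅
Sat(ack → (AG (¬error ∧ ¬busy))) = {s0, s1, s3, s4}
EG (ack → (AG (¬error ∧ ¬busy))): greatest fixpoint, start Z0 = {s0, s1, s3, s4}, keep only states in Sat with some successor in Z. Already a fixed point.
Sat(EG (ack → (AG (¬error ∧ ¬busy)))) = {s0, s1, s3, s4}
s3 ∈ Sat(EG (ack → (AG (¬error ∧ ¬busy)))) = {s0, s1, s3, s4}, so the formula holds at s3.

Yes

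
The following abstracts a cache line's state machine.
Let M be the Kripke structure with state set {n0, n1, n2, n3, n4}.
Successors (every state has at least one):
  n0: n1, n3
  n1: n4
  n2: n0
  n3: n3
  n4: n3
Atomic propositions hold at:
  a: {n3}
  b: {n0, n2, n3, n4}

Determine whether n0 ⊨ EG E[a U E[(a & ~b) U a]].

Sat(~b) = {n1}
Sat(a & ~b) = ∅
E[(a & ~b) U a]: least fixpoint, start Z0 = Sat(a) = {n3}, add states in Sat(a & ~b) with some successor in Z. Already a fixed point.
Sat(E[(a & ~b) U a]) = {n3}
E[a U E[(a & ~b) U a]]: least fixpoint, start Z0 = Sat(E[(a & ~b) U a]) = {n3}, add states in Sat(a) with some successor in Z. Already a fixed point.
Sat(E[a U E[(a & ~b) U a]]) = {n3}
EG E[a U E[(a & ~b) U a]]: greatest fixpoint, start Z0 = {n3}, keep only states in Sat with some successor in Z. Already a fixed point.
Sat(EG E[a U E[(a & ~b) U a]]) = {n3}
n0 ∉ Sat(EG E[a U E[(a & ~b) U a]]) = {n3}, so the formula does not hold at n0.

No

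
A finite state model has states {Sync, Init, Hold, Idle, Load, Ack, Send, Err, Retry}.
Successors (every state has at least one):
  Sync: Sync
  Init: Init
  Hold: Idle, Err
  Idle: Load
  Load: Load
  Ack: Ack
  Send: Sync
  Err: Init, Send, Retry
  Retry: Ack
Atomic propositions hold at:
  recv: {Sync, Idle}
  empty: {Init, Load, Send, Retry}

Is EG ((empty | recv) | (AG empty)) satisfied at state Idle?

Sat(empty | recv) = {Sync, Init, Idle, Load, Send, Retry}
AG empty: greatest fixpoint, start Z0 = {Init, Load, Send, Retry}, keep only states in Sat with every successor in Z. Z1 = {Init, Load}; fixed.
Sat(AG empty) = {Init, Load}
Sat((empty | recv) | (AG empty)) = {Sync, Init, Idle, Load, Send, Retry}
EG ((empty | recv) | (AG empty)): greatest fixpoint, start Z0 = {Sync, Init, Idle, Load, Send, Retry}, keep only states in Sat with some successor in Z. Z1 = {Sync, Init, Idle, Load, Send}; fixed.
Sat(EG ((empty | recv) | (AG empty))) = {Sync, Init, Idle, Load, Send}
Idle ∈ Sat(EG ((empty | recv) | (AG empty))) = {Sync, Init, Idle, Load, Send}, so the formula holds at Idle.

Yes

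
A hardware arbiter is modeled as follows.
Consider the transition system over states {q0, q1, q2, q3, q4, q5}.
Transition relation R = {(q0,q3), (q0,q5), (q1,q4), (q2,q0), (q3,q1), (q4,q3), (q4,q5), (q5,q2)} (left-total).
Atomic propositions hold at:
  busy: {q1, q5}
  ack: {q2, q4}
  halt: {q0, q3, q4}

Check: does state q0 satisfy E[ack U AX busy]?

No

Sat(AX busy) = {s : every successor in {q1, q5}} = {q3}
E[ack U AX busy]: least fixpoint, start Z0 = Sat(AX busy) = {q3}, add states in Sat(ack) with some successor in Z. Z1 = {q3, q4}; fixed.
Sat(E[ack U AX busy]) = {q3, q4}
q0 ∉ Sat(E[ack U AX busy]) = {q3, q4}, so the formula does not hold at q0.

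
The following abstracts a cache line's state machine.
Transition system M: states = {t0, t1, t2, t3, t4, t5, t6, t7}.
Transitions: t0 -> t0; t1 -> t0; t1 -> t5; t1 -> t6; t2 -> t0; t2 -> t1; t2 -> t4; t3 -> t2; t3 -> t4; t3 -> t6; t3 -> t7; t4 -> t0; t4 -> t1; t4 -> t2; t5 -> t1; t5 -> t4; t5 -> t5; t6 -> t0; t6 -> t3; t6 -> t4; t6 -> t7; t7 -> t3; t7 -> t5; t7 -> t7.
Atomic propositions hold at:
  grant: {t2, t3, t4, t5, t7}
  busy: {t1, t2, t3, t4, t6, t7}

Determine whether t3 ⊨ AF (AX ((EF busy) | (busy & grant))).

EF busy: least fixpoint, start Z0 = {t1, t2, t3, t4, t6, t7}, add states with some successor in Z. Z1 = {t1, t2, t3, t4, t5, t6, t7}; fixed.
Sat(EF busy) = {t1, t2, t3, t4, t5, t6, t7}
Sat(busy & grant) = {t2, t3, t4, t7}
Sat((EF busy) | (busy & grant)) = {t1, t2, t3, t4, t5, t6, t7}
Sat(AX ((EF busy) | (busy & grant))) = {s : every successor in {t1, t2, t3, t4, t5, t6, t7}} = {t3, t5, t7}
AF (AX ((EF busy) | (busy & grant))): least fixpoint, start Z0 = {t3, t5, t7}, add states with every successor in Z. Already a fixed point.
Sat(AF (AX ((EF busy) | (busy & grant)))) = {t3, t5, t7}
t3 ∈ Sat(AF (AX ((EF busy) | (busy & grant)))) = {t3, t5, t7}, so the formula holds at t3.

Yes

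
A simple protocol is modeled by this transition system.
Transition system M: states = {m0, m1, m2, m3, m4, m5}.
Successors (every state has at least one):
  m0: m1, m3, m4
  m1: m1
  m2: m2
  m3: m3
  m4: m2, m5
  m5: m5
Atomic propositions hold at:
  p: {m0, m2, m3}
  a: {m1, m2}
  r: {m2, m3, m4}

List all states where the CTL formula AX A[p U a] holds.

{m1, m2}

A[p U a]: least fixpoint, start Z0 = Sat(a) = {m1, m2}, add states in Sat(p) with every successor in Z. Already a fixed point.
Sat(A[p U a]) = {m1, m2}
Sat(AX A[p U a]) = {s : every successor in {m1, m2}} = {m1, m2}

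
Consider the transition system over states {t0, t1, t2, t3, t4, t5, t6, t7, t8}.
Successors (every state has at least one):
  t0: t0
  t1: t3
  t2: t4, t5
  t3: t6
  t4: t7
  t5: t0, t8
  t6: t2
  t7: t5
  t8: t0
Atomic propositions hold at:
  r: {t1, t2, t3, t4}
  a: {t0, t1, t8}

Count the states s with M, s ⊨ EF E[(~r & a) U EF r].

Sat(~r) = {t0, t5, t6, t7, t8}
Sat(~r & a) = {t0, t8}
EF r: least fixpoint, start Z0 = {t1, t2, t3, t4}, add states with some successor in Z. Z1 = {t1, t2, t3, t4, t6}; fixed.
Sat(EF r) = {t1, t2, t3, t4, t6}
E[(~r & a) U EF r]: least fixpoint, start Z0 = Sat(EF r) = {t1, t2, t3, t4, t6}, add states in Sat(~r & a) with some successor in Z. Already a fixed point.
Sat(E[(~r & a) U EF r]) = {t1, t2, t3, t4, t6}
EF E[(~r & a) U EF r]: least fixpoint, start Z0 = {t1, t2, t3, t4, t6}, add states with some successor in Z. Already a fixed point.
Sat(EF E[(~r & a) U EF r]) = {t1, t2, t3, t4, t6}
|Sat(EF E[(~r & a) U EF r])| = |{t1, t2, t3, t4, t6}| = 5.

5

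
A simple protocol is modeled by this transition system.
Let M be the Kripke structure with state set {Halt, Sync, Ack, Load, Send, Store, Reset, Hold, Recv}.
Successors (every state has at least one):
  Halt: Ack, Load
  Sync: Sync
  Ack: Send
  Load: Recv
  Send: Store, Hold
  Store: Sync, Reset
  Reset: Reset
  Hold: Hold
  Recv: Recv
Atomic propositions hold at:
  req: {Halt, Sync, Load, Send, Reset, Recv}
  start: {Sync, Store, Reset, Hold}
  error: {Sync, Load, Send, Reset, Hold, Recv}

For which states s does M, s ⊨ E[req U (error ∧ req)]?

Sat(error ∧ req) = {Sync, Load, Send, Reset, Recv}
E[req U (error ∧ req)]: least fixpoint, start Z0 = Sat((error ∧ req)) = {Sync, Load, Send, Reset, Recv}, add states in Sat(req) with some successor in Z. Z1 = {Halt, Sync, Load, Send, Reset, Recv}; fixed.
Sat(E[req U (error ∧ req)]) = {Halt, Sync, Load, Send, Reset, Recv}

{Halt, Sync, Load, Send, Reset, Recv}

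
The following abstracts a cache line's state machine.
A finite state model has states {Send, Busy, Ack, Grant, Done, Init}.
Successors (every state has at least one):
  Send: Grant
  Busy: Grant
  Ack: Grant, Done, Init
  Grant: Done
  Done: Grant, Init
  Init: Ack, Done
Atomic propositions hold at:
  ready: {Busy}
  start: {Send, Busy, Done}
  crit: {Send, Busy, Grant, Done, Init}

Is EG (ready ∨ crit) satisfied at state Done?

Yes

Sat(ready ∨ crit) = {Send, Busy, Grant, Done, Init}
EG (ready ∨ crit): greatest fixpoint, start Z0 = {Send, Busy, Grant, Done, Init}, keep only states in Sat with some successor in Z. Already a fixed point.
Sat(EG (ready ∨ crit)) = {Send, Busy, Grant, Done, Init}
Done ∈ Sat(EG (ready ∨ crit)) = {Send, Busy, Grant, Done, Init}, so the formula holds at Done.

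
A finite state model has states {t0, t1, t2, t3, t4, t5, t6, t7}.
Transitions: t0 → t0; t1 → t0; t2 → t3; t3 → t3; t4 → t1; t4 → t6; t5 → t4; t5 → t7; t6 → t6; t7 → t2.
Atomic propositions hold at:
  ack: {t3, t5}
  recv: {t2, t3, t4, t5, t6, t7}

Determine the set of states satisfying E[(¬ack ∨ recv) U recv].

{t2, t3, t4, t5, t6, t7}

Sat(¬ack) = {t0, t1, t2, t4, t6, t7}
Sat(¬ack ∨ recv) = {t0, t1, t2, t3, t4, t5, t6, t7}
E[(¬ack ∨ recv) U recv]: least fixpoint, start Z0 = Sat(recv) = {t2, t3, t4, t5, t6, t7}, add states in Sat(¬ack ∨ recv) with some successor in Z. Already a fixed point.
Sat(E[(¬ack ∨ recv) U recv]) = {t2, t3, t4, t5, t6, t7}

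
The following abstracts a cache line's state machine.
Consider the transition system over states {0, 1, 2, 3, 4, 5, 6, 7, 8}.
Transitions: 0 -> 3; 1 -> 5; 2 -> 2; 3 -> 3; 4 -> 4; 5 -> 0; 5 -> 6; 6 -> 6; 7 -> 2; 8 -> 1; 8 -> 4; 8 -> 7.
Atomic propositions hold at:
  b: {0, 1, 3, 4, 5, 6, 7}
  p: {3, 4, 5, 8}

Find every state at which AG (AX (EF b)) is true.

{0, 1, 3, 4, 5, 6}

EF b: least fixpoint, start Z0 = {0, 1, 3, 4, 5, 6, 7}, add states with some successor in Z. Z1 = {0, 1, 3, 4, 5, 6, 7, 8}; fixed.
Sat(EF b) = {0, 1, 3, 4, 5, 6, 7, 8}
Sat(AX (EF b)) = {s : every successor in {0, 1, 3, 4, 5, 6, 7, 8}} = {0, 1, 3, 4, 5, 6, 8}
AG (AX (EF b)): greatest fixpoint, start Z0 = {0, 1, 3, 4, 5, 6, 8}, keep only states in Sat with every successor in Z. Z1 = {0, 1, 3, 4, 5, 6}; fixed.
Sat(AG (AX (EF b))) = {0, 1, 3, 4, 5, 6}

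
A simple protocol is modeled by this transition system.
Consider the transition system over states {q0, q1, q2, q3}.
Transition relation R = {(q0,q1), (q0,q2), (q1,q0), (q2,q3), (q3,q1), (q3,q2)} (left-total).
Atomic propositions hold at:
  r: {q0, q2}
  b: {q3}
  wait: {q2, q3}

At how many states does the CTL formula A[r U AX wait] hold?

Sat(AX wait) = {s : every successor in {q2, q3}} = {q2}
A[r U AX wait]: least fixpoint, start Z0 = Sat(AX wait) = {q2}, add states in Sat(r) with every successor in Z. Already a fixed point.
Sat(A[r U AX wait]) = {q2}
|Sat(A[r U AX wait])| = |{q2}| = 1.

1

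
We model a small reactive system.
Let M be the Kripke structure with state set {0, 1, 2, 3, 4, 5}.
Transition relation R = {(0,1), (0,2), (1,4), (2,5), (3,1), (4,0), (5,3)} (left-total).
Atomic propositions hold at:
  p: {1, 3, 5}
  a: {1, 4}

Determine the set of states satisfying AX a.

Sat(AX a) = {s : every successor in {1, 4}} = {1, 3}

{1, 3}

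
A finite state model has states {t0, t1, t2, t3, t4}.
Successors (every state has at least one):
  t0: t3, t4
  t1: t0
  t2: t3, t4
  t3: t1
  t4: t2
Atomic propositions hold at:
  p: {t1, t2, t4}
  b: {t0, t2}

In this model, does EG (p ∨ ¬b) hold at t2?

Sat(¬b) = {t1, t3, t4}
Sat(p ∨ ¬b) = {t1, t2, t3, t4}
EG (p ∨ ¬b): greatest fixpoint, start Z0 = {t1, t2, t3, t4}, keep only states in Sat with some successor in Z. Z1 = {t2, t3, t4}; Z2 = {t2, t4}; fixed.
Sat(EG (p ∨ ¬b)) = {t2, t4}
t2 ∈ Sat(EG (p ∨ ¬b)) = {t2, t4}, so the formula holds at t2.

Yes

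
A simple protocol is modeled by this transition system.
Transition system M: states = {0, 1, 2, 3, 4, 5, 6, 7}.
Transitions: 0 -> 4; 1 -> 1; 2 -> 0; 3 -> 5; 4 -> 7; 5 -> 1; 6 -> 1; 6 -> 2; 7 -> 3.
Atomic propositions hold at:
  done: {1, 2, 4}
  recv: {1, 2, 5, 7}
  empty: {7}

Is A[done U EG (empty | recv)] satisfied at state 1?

Yes

Sat(empty | recv) = {1, 2, 5, 7}
EG (empty | recv): greatest fixpoint, start Z0 = {1, 2, 5, 7}, keep only states in Sat with some successor in Z. Z1 = {1, 5}; fixed.
Sat(EG (empty | recv)) = {1, 5}
A[done U EG (empty | recv)]: least fixpoint, start Z0 = Sat(EG (empty | recv)) = {1, 5}, add states in Sat(done) with every successor in Z. Already a fixed point.
Sat(A[done U EG (empty | recv)]) = {1, 5}
1 ∈ Sat(A[done U EG (empty | recv)]) = {1, 5}, so the formula holds at 1.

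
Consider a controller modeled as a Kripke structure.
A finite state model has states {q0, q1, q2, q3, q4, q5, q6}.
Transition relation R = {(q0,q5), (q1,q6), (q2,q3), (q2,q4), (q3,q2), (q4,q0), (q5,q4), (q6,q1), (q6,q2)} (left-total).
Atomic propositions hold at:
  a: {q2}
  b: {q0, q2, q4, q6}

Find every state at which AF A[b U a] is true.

{q2, q3}

A[b U a]: least fixpoint, start Z0 = Sat(a) = {q2}, add states in Sat(b) with every successor in Z. Already a fixed point.
Sat(A[b U a]) = {q2}
AF A[b U a]: least fixpoint, start Z0 = {q2}, add states with every successor in Z. Z1 = {q2, q3}; fixed.
Sat(AF A[b U a]) = {q2, q3}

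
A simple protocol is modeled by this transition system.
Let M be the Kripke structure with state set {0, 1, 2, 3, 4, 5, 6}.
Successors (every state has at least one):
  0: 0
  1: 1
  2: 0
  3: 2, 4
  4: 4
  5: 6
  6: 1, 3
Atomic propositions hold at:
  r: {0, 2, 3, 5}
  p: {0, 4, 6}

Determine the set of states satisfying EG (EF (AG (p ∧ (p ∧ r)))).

Sat(p ∧ r) = {0}
Sat(p ∧ (p ∧ r)) = {0}
AG (p ∧ (p ∧ r)): greatest fixpoint, start Z0 = {0}, keep only states in Sat with every successor in Z. Already a fixed point.
Sat(AG (p ∧ (p ∧ r))) = {0}
EF (AG (p ∧ (p ∧ r))): least fixpoint, start Z0 = {0}, add states with some successor in Z. Z1 = {0, 2}; Z2 = {0, 2, 3}; Z3 = {0, 2, 3, 6}; Z4 = {0, 2, 3, 5, 6}; fixed.
Sat(EF (AG (p ∧ (p ∧ r)))) = {0, 2, 3, 5, 6}
EG (EF (AG (p ∧ (p ∧ r)))): greatest fixpoint, start Z0 = {0, 2, 3, 5, 6}, keep only states in Sat with some successor in Z. Already a fixed point.
Sat(EG (EF (AG (p ∧ (p ∧ r))))) = {0, 2, 3, 5, 6}

{0, 2, 3, 5, 6}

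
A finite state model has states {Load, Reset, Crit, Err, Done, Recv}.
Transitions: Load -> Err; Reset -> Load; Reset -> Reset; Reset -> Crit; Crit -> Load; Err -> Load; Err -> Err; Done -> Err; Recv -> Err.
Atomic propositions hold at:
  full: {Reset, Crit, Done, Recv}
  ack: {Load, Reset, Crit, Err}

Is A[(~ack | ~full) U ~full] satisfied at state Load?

Yes

Sat(~ack) = {Done, Recv}
Sat(~full) = {Load, Err}
Sat(~ack | ~full) = {Load, Err, Done, Recv}
A[(~ack | ~full) U ~full]: least fixpoint, start Z0 = Sat(~full) = {Load, Err}, add states in Sat(~ack | ~full) with every successor in Z. Z1 = {Load, Err, Done, Recv}; fixed.
Sat(A[(~ack | ~full) U ~full]) = {Load, Err, Done, Recv}
Load ∈ Sat(A[(~ack | ~full) U ~full]) = {Load, Err, Done, Recv}, so the formula holds at Load.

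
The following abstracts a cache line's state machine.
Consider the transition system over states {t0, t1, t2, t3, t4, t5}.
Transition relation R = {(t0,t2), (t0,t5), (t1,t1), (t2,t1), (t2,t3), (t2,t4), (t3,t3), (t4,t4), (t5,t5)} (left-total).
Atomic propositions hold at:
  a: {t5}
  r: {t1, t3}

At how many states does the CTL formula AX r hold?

2

Sat(AX r) = {s : every successor in {t1, t3}} = {t1, t3}
|Sat(AX r)| = |{t1, t3}| = 2.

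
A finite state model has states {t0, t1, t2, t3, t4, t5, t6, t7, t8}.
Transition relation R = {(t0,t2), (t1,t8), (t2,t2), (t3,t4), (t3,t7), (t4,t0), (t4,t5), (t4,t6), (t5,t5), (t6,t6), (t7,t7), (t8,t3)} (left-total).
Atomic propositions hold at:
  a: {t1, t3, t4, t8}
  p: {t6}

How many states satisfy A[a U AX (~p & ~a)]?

Sat(~p) = {t0, t1, t2, t3, t4, t5, t7, t8}
Sat(~a) = {t0, t2, t5, t6, t7}
Sat(~p & ~a) = {t0, t2, t5, t7}
Sat(AX (~p & ~a)) = {s : every successor in {t0, t2, t5, t7}} = {t0, t2, t5, t7}
A[a U AX (~p & ~a)]: least fixpoint, start Z0 = Sat(AX (~p & ~a)) = {t0, t2, t5, t7}, add states in Sat(a) with every successor in Z. Already a fixed point.
Sat(A[a U AX (~p & ~a)]) = {t0, t2, t5, t7}
|Sat(A[a U AX (~p & ~a)])| = |{t0, t2, t5, t7}| = 4.

4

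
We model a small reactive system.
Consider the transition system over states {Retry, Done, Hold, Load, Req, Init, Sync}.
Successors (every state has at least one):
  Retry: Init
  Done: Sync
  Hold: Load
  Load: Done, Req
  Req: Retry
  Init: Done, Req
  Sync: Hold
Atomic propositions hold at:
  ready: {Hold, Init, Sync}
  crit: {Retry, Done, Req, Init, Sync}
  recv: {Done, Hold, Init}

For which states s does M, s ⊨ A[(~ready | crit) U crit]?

Sat(~ready) = {Retry, Done, Load, Req}
Sat(~ready | crit) = {Retry, Done, Load, Req, Init, Sync}
A[(~ready | crit) U crit]: least fixpoint, start Z0 = Sat(crit) = {Retry, Done, Req, Init, Sync}, add states in Sat(~ready | crit) with every successor in Z. Z1 = {Retry, Done, Load, Req, Init, Sync}; fixed.
Sat(A[(~ready | crit) U crit]) = {Retry, Done, Load, Req, Init, Sync}

{Retry, Done, Load, Req, Init, Sync}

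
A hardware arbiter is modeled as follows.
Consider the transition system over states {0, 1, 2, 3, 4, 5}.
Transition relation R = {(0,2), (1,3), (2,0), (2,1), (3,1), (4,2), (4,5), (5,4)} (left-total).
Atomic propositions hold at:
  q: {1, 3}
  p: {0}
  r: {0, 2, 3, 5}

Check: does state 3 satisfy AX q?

Yes

Sat(AX q) = {s : every successor in {1, 3}} = {1, 3}
3 ∈ Sat(AX q) = {1, 3}, so the formula holds at 3.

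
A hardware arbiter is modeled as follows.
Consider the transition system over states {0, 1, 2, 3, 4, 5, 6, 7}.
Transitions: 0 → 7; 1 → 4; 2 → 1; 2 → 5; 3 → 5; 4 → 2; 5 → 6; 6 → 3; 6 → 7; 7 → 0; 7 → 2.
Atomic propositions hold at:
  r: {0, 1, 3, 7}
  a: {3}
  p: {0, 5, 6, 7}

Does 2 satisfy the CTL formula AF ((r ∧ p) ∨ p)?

Sat(r ∧ p) = {0, 7}
Sat((r ∧ p) ∨ p) = {0, 5, 6, 7}
AF ((r ∧ p) ∨ p): least fixpoint, start Z0 = {0, 5, 6, 7}, add states with every successor in Z. Z1 = {0, 3, 5, 6, 7}; fixed.
Sat(AF ((r ∧ p) ∨ p)) = {0, 3, 5, 6, 7}
2 ∉ Sat(AF ((r ∧ p) ∨ p)) = {0, 3, 5, 6, 7}, so the formula does not hold at 2.

No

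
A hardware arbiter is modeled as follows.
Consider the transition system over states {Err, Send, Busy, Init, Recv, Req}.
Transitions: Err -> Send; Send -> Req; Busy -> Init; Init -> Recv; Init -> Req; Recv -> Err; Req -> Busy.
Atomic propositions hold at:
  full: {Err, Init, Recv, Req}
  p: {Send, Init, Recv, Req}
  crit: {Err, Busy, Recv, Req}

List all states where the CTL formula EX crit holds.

Sat(EX crit) = {s : some successor in {Err, Busy, Recv, Req}} = {Send, Init, Recv, Req}

{Send, Init, Recv, Req}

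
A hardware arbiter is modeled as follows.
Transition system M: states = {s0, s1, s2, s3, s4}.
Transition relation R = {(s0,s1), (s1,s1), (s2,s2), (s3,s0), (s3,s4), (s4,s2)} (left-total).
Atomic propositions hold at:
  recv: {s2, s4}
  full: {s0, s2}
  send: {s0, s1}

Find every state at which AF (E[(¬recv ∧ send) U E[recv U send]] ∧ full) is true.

Sat(¬recv) = {s0, s1, s3}
Sat(¬recv ∧ send) = {s0, s1}
E[recv U send]: least fixpoint, start Z0 = Sat(send) = {s0, s1}, add states in Sat(recv) with some successor in Z. Already a fixed point.
Sat(E[recv U send]) = {s0, s1}
E[(¬recv ∧ send) U E[recv U send]]: least fixpoint, start Z0 = Sat(E[recv U send]) = {s0, s1}, add states in Sat(¬recv ∧ send) with some successor in Z. Already a fixed point.
Sat(E[(¬recv ∧ send) U E[recv U send]]) = {s0, s1}
Sat(E[(¬recv ∧ send) U E[recv U send]] ∧ full) = {s0}
AF (E[(¬recv ∧ send) U E[recv U send]] ∧ full): least fixpoint, start Z0 = {s0}, add states with every successor in Z. Already a fixed point.
Sat(AF (E[(¬recv ∧ send) U E[recv U send]] ∧ full)) = {s0}

{s0}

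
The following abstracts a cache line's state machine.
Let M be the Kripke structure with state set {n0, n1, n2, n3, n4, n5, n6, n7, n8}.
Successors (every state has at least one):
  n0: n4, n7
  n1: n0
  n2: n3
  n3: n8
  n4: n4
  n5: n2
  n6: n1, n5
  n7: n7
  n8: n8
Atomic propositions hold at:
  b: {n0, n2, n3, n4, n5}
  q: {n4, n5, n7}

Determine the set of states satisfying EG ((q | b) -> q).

Sat(q | b) = {n0, n2, n3, n4, n5, n7}
Sat((q | b) -> q) = {n1, n4, n5, n6, n7, n8}
EG ((q | b) -> q): greatest fixpoint, start Z0 = {n1, n4, n5, n6, n7, n8}, keep only states in Sat with some successor in Z. Z1 = {n4, n6, n7, n8}; Z2 = {n4, n7, n8}; fixed.
Sat(EG ((q | b) -> q)) = {n4, n7, n8}

{n4, n7, n8}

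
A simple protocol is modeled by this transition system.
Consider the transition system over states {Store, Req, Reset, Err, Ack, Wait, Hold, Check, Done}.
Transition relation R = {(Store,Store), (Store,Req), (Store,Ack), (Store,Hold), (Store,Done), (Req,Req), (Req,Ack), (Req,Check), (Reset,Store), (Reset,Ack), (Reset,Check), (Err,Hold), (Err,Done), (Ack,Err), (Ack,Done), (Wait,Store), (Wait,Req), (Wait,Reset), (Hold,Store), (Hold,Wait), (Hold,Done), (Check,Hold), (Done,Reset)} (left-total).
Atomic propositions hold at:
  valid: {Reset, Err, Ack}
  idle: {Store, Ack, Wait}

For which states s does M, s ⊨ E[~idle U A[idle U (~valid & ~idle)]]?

Sat(~idle) = {Req, Reset, Err, Hold, Check, Done}
Sat(~valid) = {Store, Req, Wait, Hold, Check, Done}
Sat(~valid & ~idle) = {Req, Hold, Check, Done}
A[idle U (~valid & ~idle)]: least fixpoint, start Z0 = Sat((~valid & ~idle)) = {Req, Hold, Check, Done}, add states in Sat(idle) with every successor in Z. Already a fixed point.
Sat(A[idle U (~valid & ~idle)]) = {Req, Hold, Check, Done}
E[~idle U A[idle U (~valid & ~idle)]]: least fixpoint, start Z0 = Sat(A[idle U (~valid & ~idle)]) = {Req, Hold, Check, Done}, add states in Sat(~idle) with some successor in Z. Z1 = {Req, Reset, Err, Hold, Check, Done}; fixed.
Sat(E[~idle U A[idle U (~valid & ~idle)]]) = {Req, Reset, Err, Hold, Check, Done}

{Req, Reset, Err, Hold, Check, Done}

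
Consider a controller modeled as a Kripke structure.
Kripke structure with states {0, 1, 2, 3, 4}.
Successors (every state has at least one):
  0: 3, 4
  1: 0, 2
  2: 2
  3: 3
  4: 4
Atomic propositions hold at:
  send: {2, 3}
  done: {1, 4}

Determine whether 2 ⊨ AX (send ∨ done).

Sat(send ∨ done) = {1, 2, 3, 4}
Sat(AX (send ∨ done)) = {s : every successor in {1, 2, 3, 4}} = {0, 2, 3, 4}
2 ∈ Sat(AX (send ∨ done)) = {0, 2, 3, 4}, so the formula holds at 2.

Yes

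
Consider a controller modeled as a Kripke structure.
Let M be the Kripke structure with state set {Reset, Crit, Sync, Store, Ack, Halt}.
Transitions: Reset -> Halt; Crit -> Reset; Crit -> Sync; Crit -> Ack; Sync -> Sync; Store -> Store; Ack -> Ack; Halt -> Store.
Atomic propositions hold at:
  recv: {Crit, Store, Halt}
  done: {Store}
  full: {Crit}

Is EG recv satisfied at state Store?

EG recv: greatest fixpoint, start Z0 = {Crit, Store, Halt}, keep only states in Sat with some successor in Z. Z1 = {Store, Halt}; fixed.
Sat(EG recv) = {Store, Halt}
Store ∈ Sat(EG recv) = {Store, Halt}, so the formula holds at Store.

Yes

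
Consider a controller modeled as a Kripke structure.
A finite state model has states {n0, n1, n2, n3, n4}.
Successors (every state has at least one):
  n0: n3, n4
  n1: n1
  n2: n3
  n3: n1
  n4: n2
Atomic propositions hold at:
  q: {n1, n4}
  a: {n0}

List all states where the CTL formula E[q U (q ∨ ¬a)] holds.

{n1, n2, n3, n4}

Sat(¬a) = {n1, n2, n3, n4}
Sat(q ∨ ¬a) = {n1, n2, n3, n4}
E[q U (q ∨ ¬a)]: least fixpoint, start Z0 = Sat((q ∨ ¬a)) = {n1, n2, n3, n4}, add states in Sat(q) with some successor in Z. Already a fixed point.
Sat(E[q U (q ∨ ¬a)]) = {n1, n2, n3, n4}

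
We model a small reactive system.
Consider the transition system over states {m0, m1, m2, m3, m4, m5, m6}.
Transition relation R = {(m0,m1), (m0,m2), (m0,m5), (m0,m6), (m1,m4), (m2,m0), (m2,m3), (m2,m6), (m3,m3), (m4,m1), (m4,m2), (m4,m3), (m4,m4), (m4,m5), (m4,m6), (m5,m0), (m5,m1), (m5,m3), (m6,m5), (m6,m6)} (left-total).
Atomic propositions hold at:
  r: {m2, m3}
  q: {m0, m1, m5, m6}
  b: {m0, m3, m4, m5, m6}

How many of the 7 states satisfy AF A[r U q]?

A[r U q]: least fixpoint, start Z0 = Sat(q) = {m0, m1, m5, m6}, add states in Sat(r) with every successor in Z. Already a fixed point.
Sat(A[r U q]) = {m0, m1, m5, m6}
AF A[r U q]: least fixpoint, start Z0 = {m0, m1, m5, m6}, add states with every successor in Z. Already a fixed point.
Sat(AF A[r U q]) = {m0, m1, m5, m6}
|Sat(AF A[r U q])| = |{m0, m1, m5, m6}| = 4.

4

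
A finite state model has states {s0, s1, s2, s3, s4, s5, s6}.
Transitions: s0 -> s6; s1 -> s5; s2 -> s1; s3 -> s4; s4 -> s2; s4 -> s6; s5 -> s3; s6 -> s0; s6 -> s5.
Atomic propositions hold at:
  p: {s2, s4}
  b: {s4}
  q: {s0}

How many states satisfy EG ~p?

Sat(~p) = {s0, s1, s3, s5, s6}
EG ~p: greatest fixpoint, start Z0 = {s0, s1, s3, s5, s6}, keep only states in Sat with some successor in Z. Z1 = {s0, s1, s5, s6}; Z2 = {s0, s1, s6}; Z3 = {s0, s6}; fixed.
Sat(EG ~p) = {s0, s6}
|Sat(EG ~p)| = |{s0, s6}| = 2.

2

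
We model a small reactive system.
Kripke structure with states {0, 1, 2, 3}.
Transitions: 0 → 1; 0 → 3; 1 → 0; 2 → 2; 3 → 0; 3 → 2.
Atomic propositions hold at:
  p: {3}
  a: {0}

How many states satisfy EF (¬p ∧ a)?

3

Sat(¬p) = {0, 1, 2}
Sat(¬p ∧ a) = {0}
EF (¬p ∧ a): least fixpoint, start Z0 = {0}, add states with some successor in Z. Z1 = {0, 1, 3}; fixed.
Sat(EF (¬p ∧ a)) = {0, 1, 3}
|Sat(EF (¬p ∧ a))| = |{0, 1, 3}| = 3.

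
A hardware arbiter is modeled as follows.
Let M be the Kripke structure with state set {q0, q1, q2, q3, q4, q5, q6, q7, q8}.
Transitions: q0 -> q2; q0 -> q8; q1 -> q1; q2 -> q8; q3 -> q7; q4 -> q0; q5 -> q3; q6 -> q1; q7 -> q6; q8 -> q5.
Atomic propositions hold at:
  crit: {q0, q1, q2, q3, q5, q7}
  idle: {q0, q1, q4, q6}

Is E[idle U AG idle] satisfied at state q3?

No

AG idle: greatest fixpoint, start Z0 = {q0, q1, q4, q6}, keep only states in Sat with every successor in Z. Z1 = {q1, q4, q6}; Z2 = {q1, q6}; fixed.
Sat(AG idle) = {q1, q6}
E[idle U AG idle]: least fixpoint, start Z0 = Sat(AG idle) = {q1, q6}, add states in Sat(idle) with some successor in Z. Already a fixed point.
Sat(E[idle U AG idle]) = {q1, q6}
q3 ∉ Sat(E[idle U AG idle]) = {q1, q6}, so the formula does not hold at q3.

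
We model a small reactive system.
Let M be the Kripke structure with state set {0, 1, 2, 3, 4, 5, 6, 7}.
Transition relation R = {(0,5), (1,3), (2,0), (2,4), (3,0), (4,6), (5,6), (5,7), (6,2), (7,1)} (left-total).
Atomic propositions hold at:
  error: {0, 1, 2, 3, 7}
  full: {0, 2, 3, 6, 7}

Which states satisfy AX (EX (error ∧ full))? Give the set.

Sat(error ∧ full) = {0, 2, 3, 7}
Sat(EX (error ∧ full)) = {s : some successor in {0, 2, 3, 7}} = {1, 2, 3, 5, 6}
Sat(AX (EX (error ∧ full))) = {s : every successor in {1, 2, 3, 5, 6}} = {0, 1, 4, 6, 7}

{0, 1, 4, 6, 7}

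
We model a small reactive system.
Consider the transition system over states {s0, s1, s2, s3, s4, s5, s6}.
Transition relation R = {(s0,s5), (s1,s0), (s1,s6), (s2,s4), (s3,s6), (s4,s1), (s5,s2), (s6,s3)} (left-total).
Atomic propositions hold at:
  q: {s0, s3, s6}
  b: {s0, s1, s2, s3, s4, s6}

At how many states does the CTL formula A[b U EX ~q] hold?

4

Sat(~q) = {s1, s2, s4, s5}
Sat(EX ~q) = {s : some successor in {s1, s2, s4, s5}} = {s0, s2, s4, s5}
A[b U EX ~q]: least fixpoint, start Z0 = Sat(EX ~q) = {s0, s2, s4, s5}, add states in Sat(b) with every successor in Z. Already a fixed point.
Sat(A[b U EX ~q]) = {s0, s2, s4, s5}
|Sat(A[b U EX ~q])| = |{s0, s2, s4, s5}| = 4.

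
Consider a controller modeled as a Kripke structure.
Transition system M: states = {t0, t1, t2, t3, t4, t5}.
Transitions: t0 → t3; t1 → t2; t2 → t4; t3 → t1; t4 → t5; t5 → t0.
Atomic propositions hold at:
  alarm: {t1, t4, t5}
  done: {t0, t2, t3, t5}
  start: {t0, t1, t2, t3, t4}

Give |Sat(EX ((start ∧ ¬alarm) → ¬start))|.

Sat(¬alarm) = {t0, t2, t3}
Sat(start ∧ ¬alarm) = {t0, t2, t3}
Sat(¬start) = {t5}
Sat((start ∧ ¬alarm) → ¬start) = {t1, t4, t5}
Sat(EX ((start ∧ ¬alarm) → ¬start)) = {s : some successor in {t1, t4, t5}} = {t2, t3, t4}
|Sat(EX ((start ∧ ¬alarm) → ¬start))| = |{t2, t3, t4}| = 3.

3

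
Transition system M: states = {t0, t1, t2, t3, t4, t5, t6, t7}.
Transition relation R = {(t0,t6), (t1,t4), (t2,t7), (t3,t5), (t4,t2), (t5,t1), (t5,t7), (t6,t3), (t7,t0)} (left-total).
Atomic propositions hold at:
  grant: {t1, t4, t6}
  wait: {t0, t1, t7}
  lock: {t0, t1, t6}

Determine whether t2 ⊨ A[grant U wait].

A[grant U wait]: least fixpoint, start Z0 = Sat(wait) = {t0, t1, t7}, add states in Sat(grant) with every successor in Z. Already a fixed point.
Sat(A[grant U wait]) = {t0, t1, t7}
t2 ∉ Sat(A[grant U wait]) = {t0, t1, t7}, so the formula does not hold at t2.

No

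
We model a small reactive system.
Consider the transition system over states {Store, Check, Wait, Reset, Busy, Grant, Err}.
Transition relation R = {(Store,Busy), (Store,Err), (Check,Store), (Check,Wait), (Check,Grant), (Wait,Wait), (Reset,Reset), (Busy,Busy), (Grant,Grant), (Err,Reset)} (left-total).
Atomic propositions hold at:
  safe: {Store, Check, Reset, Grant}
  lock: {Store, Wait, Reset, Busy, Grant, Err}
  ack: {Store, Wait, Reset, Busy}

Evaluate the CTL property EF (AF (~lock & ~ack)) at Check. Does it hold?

Sat(~lock) = {Check}
Sat(~ack) = {Check, Grant, Err}
Sat(~lock & ~ack) = {Check}
AF (~lock & ~ack): least fixpoint, start Z0 = {Check}, add states with every successor in Z. Already a fixed point.
Sat(AF (~lock & ~ack)) = {Check}
EF (AF (~lock & ~ack)): least fixpoint, start Z0 = {Check}, add states with some successor in Z. Already a fixed point.
Sat(EF (AF (~lock & ~ack))) = {Check}
Check ∈ Sat(EF (AF (~lock & ~ack))) = {Check}, so the formula holds at Check.

Yes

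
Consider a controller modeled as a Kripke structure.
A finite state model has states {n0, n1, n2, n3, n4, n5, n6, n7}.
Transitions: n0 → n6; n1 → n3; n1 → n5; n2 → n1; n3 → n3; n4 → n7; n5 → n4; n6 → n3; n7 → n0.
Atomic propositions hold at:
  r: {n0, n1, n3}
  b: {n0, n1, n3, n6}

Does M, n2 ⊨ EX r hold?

Yes

Sat(EX r) = {s : some successor in {n0, n1, n3}} = {n1, n2, n3, n6, n7}
n2 ∈ Sat(EX r) = {n1, n2, n3, n6, n7}, so the formula holds at n2.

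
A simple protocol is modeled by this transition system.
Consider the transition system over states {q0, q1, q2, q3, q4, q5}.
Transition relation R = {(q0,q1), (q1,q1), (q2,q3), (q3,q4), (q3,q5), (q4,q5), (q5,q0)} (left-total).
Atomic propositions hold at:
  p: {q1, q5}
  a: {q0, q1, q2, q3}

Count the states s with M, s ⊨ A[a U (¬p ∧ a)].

3

Sat(¬p) = {q0, q2, q3, q4}
Sat(¬p ∧ a) = {q0, q2, q3}
A[a U (¬p ∧ a)]: least fixpoint, start Z0 = Sat((¬p ∧ a)) = {q0, q2, q3}, add states in Sat(a) with every successor in Z. Already a fixed point.
Sat(A[a U (¬p ∧ a)]) = {q0, q2, q3}
|Sat(A[a U (¬p ∧ a)])| = |{q0, q2, q3}| = 3.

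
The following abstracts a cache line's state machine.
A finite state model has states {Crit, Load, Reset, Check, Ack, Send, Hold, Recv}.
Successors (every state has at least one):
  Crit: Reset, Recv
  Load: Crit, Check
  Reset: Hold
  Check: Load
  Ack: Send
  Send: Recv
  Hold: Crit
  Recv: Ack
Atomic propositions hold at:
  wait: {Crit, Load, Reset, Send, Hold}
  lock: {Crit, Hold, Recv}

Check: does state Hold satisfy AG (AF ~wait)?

No

Sat(~wait) = {Check, Ack, Recv}
AF ~wait: least fixpoint, start Z0 = {Check, Ack, Recv}, add states with every successor in Z. Z1 = {Check, Ack, Send, Recv}; fixed.
Sat(AF ~wait) = {Check, Ack, Send, Recv}
AG (AF ~wait): greatest fixpoint, start Z0 = {Check, Ack, Send, Recv}, keep only states in Sat with every successor in Z. Z1 = {Ack, Send, Recv}; fixed.
Sat(AG (AF ~wait)) = {Ack, Send, Recv}
Hold ∉ Sat(AG (AF ~wait)) = {Ack, Send, Recv}, so the formula does not hold at Hold.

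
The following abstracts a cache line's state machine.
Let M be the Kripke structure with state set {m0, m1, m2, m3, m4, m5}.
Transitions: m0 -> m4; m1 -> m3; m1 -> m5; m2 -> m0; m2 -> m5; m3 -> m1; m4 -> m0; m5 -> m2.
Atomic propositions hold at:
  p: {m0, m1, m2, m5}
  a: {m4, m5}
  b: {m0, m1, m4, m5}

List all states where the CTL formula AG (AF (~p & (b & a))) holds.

{m0, m4}

Sat(~p) = {m3, m4}
Sat(b & a) = {m4, m5}
Sat(~p & (b & a)) = {m4}
AF (~p & (b & a)): least fixpoint, start Z0 = {m4}, add states with every successor in Z. Z1 = {m0, m4}; fixed.
Sat(AF (~p & (b & a))) = {m0, m4}
AG (AF (~p & (b & a))): greatest fixpoint, start Z0 = {m0, m4}, keep only states in Sat with every successor in Z. Already a fixed point.
Sat(AG (AF (~p & (b & a)))) = {m0, m4}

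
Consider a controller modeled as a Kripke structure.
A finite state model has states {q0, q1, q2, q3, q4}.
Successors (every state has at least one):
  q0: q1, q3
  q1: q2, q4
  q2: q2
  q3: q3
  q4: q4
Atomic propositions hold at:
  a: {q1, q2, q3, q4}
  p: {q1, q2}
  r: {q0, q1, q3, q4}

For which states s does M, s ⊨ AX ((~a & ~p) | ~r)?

{q2}

Sat(~a) = {q0}
Sat(~p) = {q0, q3, q4}
Sat(~a & ~p) = {q0}
Sat(~r) = {q2}
Sat((~a & ~p) | ~r) = {q0, q2}
Sat(AX ((~a & ~p) | ~r)) = {s : every successor in {q0, q2}} = {q2}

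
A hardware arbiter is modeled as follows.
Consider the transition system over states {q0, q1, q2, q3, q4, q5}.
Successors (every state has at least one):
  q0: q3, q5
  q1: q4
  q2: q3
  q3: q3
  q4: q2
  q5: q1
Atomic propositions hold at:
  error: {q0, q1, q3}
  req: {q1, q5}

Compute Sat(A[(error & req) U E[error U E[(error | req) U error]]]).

Sat(error & req) = {q1}
Sat(error | req) = {q0, q1, q3, q5}
E[(error | req) U error]: least fixpoint, start Z0 = Sat(error) = {q0, q1, q3}, add states in Sat(error | req) with some successor in Z. Z1 = {q0, q1, q3, q5}; fixed.
Sat(E[(error | req) U error]) = {q0, q1, q3, q5}
E[error U E[(error | req) U error]]: least fixpoint, start Z0 = Sat(E[(error | req) U error]) = {q0, q1, q3, q5}, add states in Sat(error) with some successor in Z. Already a fixed point.
Sat(E[error U E[(error | req) U error]]) = {q0, q1, q3, q5}
A[(error & req) U E[error U E[(error | req) U error]]]: least fixpoint, start Z0 = Sat(E[error U E[(error | req) U error]]) = {q0, q1, q3, q5}, add states in Sat(error & req) with every successor in Z. Already a fixed point.
Sat(A[(error & req) U E[error U E[(error | req) U error]]]) = {q0, q1, q3, q5}

{q0, q1, q3, q5}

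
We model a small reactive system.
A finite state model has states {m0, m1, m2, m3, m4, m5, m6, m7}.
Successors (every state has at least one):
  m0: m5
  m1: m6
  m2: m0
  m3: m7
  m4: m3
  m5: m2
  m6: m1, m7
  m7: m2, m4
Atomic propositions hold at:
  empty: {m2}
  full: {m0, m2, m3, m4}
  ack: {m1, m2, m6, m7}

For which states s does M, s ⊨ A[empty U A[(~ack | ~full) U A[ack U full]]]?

Sat(~ack) = {m0, m3, m4, m5}
Sat(~full) = {m1, m5, m6, m7}
Sat(~ack | ~full) = {m0, m1, m3, m4, m5, m6, m7}
A[ack U full]: least fixpoint, start Z0 = Sat(full) = {m0, m2, m3, m4}, add states in Sat(ack) with every successor in Z. Z1 = {m0, m2, m3, m4, m7}; fixed.
Sat(A[ack U full]) = {m0, m2, m3, m4, m7}
A[(~ack | ~full) U A[ack U full]]: least fixpoint, start Z0 = Sat(A[ack U full]) = {m0, m2, m3, m4, m7}, add states in Sat(~ack | ~full) with every successor in Z. Z1 = {m0, m2, m3, m4, m5, m7}; fixed.
Sat(A[(~ack | ~full) U A[ack U full]]) = {m0, m2, m3, m4, m5, m7}
A[empty U A[(~ack | ~full) U A[ack U full]]]: least fixpoint, start Z0 = Sat(A[(~ack | ~full) U A[ack U full]]) = {m0, m2, m3, m4, m5, m7}, add states in Sat(empty) with every successor in Z. Already a fixed point.
Sat(A[empty U A[(~ack | ~full) U A[ack U full]]]) = {m0, m2, m3, m4, m5, m7}

{m0, m2, m3, m4, m5, m7}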